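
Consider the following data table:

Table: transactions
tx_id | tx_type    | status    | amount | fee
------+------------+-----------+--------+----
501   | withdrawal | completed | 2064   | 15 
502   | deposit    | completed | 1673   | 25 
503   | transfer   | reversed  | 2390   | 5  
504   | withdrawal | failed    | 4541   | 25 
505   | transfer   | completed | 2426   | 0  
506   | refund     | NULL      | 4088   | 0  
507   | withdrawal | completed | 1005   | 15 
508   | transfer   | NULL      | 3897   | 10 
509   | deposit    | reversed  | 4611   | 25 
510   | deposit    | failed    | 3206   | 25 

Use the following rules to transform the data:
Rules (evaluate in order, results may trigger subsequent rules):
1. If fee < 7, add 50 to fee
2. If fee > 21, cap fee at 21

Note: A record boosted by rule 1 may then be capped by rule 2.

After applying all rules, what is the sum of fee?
187

Step 1: Apply rule 1 to records with fee < 7
  - 3 records get bonus of 50
  - Of these, 3 records then exceed 21 and get capped
Step 2: Apply rule 2 to records with fee > 21
  - 4 records (original) are capped
Step 3: Calculate final sum = 187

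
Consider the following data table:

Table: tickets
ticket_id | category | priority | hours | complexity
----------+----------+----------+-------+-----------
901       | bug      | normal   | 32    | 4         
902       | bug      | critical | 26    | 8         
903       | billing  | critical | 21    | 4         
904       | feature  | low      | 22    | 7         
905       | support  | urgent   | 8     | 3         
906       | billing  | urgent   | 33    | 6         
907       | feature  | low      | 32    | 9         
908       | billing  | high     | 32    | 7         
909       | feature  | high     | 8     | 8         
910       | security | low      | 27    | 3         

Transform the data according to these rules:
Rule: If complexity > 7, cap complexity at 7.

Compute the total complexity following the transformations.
55

Step 1: 3 records have complexity > 7
Step 2: These records originally summed to 25
Step 3: After capping: 3 × 7 = 21
Step 4: Unaffected records sum: 34
Step 5: Final sum = 21 + 34 = 55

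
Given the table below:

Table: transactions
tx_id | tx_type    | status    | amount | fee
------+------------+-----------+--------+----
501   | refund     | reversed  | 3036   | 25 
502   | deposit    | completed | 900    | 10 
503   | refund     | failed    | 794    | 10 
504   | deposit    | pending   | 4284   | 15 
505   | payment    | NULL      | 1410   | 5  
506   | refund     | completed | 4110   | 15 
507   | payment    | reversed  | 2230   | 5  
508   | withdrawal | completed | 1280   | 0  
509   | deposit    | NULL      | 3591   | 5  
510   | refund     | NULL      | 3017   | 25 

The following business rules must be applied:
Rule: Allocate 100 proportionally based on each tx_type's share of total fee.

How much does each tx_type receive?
deposit: 26.09, payment: 8.7, refund: 65.22, withdrawal: 0.0

Step 1: Calculate total fee = 115
Step 2: Calculate each tx_type's proportion:
  deposit: 30/115 = 26.09% → 26.09
  payment: 10/115 = 8.70% → 8.7
  refund: 75/115 = 65.22% → 65.22
  withdrawal: 0/115 = 0.00% → 0.0
Step 3: Verify: sum of allocations ≈ 100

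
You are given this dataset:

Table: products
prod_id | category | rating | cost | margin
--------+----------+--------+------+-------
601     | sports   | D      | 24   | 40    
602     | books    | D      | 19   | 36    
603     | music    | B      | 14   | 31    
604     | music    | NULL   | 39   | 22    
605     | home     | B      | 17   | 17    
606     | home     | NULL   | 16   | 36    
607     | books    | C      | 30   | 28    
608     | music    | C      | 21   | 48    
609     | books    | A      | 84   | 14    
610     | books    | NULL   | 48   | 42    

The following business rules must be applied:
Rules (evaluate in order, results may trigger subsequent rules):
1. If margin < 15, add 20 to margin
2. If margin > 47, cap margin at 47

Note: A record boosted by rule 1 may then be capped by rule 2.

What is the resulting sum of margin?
333

Step 1: Apply rule 1 to records with margin < 15
  - 1 records get bonus of 20
  - Of these, 0 records then exceed 47 and get capped
Step 2: Apply rule 2 to records with margin > 47
  - 1 records (original) are capped
Step 3: Calculate final sum = 333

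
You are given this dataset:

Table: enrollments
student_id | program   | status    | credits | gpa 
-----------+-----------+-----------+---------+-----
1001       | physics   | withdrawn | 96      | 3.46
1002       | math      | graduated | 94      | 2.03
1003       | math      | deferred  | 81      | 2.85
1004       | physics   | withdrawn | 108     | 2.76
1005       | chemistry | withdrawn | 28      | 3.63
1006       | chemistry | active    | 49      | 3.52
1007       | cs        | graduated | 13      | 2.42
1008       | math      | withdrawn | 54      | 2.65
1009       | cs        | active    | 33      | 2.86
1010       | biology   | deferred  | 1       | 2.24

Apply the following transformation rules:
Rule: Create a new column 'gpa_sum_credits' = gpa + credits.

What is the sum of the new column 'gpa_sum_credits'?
585.42

Step 1: For each record, compute gpa + credits
Example calculations:
  3.46 + 96 = 99.46
  2.03 + 94 = 96.03
  2.85 + 81 = 83.85
  ...
Step 2: Sum all derived values
Step 3: Total = 585.42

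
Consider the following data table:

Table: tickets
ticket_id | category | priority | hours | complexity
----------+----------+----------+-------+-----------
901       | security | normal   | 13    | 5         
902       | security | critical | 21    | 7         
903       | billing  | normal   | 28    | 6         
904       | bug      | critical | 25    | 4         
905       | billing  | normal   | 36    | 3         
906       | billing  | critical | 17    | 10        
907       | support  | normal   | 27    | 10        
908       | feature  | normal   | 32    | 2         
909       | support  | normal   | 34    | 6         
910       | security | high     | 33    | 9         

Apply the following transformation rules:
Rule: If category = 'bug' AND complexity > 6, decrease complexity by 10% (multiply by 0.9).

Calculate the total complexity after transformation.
62

Step 1: Find records where category = 'bug' AND complexity > 6
Step 2: 0 records match, summing to 0
Step 3: After multiplier: 0 × 0.9 = 0.0
Step 4: Unaffected records sum: 62
Step 5: Final sum = 0.0 + 62 = 62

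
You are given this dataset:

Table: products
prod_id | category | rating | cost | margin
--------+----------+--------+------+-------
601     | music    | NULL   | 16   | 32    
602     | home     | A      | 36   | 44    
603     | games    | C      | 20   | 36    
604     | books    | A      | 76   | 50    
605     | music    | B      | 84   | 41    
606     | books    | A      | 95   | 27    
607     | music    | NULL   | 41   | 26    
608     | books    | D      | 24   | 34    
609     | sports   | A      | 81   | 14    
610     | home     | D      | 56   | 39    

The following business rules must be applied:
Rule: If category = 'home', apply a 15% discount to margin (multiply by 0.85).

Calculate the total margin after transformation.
330.55

Step 1: Records with category = 'home' have total margin = 83
Step 2: Apply multiplier: 83 × 0.85 = 70.55
Step 3: Other records total: 260
Step 4: Final sum = 70.55 + 260 = 330.55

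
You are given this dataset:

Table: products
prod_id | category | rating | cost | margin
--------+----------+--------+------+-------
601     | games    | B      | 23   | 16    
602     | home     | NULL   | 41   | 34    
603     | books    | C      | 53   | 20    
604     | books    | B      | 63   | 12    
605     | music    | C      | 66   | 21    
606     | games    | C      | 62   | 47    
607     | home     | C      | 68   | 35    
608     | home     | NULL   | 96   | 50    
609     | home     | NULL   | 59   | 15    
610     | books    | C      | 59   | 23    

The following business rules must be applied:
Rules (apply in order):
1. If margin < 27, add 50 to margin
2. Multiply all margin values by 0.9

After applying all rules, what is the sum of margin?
515.7

Step 1: Apply Rule 1 - Add 50 to records with margin < 27
  - 6 records affected: 107 + (6 × 50) = 407
  - Unaffected records: 166
  - Sum after Rule 1: 573
Step 2: Apply Rule 2 - Multiply all by 0.9
  - 573 × 0.9 = 515.7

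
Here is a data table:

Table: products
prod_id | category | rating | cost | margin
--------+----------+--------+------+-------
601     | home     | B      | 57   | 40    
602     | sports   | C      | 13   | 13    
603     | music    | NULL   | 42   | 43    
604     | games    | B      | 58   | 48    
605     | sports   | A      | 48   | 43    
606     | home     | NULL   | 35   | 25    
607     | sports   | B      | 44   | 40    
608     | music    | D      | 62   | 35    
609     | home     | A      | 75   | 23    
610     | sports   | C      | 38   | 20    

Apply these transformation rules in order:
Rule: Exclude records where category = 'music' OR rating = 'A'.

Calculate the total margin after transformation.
186

Step 1: Find records where category = 'music' OR rating = 'A'
Step 2: 4 records match, summing to 144
Step 3: Original sum: 330
Step 4: Remaining sum = 330 - 144 = 186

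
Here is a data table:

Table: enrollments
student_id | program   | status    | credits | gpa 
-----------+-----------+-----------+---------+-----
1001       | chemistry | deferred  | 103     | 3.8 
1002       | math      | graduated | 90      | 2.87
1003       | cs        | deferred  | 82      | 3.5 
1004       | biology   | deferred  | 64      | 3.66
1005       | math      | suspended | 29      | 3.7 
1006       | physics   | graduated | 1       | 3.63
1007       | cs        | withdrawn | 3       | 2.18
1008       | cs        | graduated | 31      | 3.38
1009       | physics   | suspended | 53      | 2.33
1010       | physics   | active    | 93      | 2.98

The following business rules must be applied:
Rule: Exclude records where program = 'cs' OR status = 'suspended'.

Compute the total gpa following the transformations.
16.94

Step 1: Find records where program = 'cs' OR status = 'suspended'
Step 2: 5 records match, summing to 15.09
Step 3: Original sum: 32.03
Step 4: Remaining sum = 32.03 - 15.09 = 16.94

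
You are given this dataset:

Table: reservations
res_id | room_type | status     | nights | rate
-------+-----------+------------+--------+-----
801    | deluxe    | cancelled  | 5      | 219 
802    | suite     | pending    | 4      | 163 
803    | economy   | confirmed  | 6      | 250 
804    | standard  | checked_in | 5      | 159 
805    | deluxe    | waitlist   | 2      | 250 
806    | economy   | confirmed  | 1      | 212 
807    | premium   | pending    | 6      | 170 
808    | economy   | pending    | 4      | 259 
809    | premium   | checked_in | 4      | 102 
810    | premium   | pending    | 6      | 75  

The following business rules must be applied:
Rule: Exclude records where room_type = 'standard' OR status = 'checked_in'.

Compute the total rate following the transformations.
1598

Step 1: Find records where room_type = 'standard' OR status = 'checked_in'
Step 2: 2 records match, summing to 261
Step 3: Original sum: 1859
Step 4: Remaining sum = 1859 - 261 = 1598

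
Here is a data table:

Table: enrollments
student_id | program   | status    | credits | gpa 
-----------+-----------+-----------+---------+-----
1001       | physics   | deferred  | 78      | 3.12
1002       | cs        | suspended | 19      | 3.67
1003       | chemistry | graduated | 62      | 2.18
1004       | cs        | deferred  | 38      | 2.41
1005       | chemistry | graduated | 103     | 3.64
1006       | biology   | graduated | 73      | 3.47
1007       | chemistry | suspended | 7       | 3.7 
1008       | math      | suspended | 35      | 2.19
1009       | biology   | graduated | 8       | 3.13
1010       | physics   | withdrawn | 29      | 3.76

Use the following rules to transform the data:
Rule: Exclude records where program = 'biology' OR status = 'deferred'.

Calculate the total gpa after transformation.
19.14

Step 1: Find records where program = 'biology' OR status = 'deferred'
Step 2: 4 records match, summing to 12.13
Step 3: Original sum: 31.27
Step 4: Remaining sum = 31.27 - 12.13 = 19.14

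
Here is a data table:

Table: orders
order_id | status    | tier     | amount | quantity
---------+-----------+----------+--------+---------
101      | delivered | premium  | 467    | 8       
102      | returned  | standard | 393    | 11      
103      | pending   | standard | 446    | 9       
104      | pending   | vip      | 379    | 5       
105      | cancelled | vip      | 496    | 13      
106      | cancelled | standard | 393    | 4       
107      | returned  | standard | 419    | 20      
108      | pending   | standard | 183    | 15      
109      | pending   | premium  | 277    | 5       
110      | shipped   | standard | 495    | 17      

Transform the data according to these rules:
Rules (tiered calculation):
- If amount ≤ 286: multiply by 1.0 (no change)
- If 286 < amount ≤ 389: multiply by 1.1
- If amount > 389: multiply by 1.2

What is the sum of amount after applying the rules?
4607.7

Step 1: Tier 1 (amount ≤ 286): 2 records, sum = 460 × 1.0 = 460.0
Step 2: Tier 2 (286 < amount ≤ 389): 1 records, sum = 379 × 1.1 = 416.9
Step 3: Tier 3 (amount > 389): 7 records, sum = 3109 × 1.2 = 3730.8
Step 4: Final sum = 460.0 + 416.9 + 3730.8 = 4607.7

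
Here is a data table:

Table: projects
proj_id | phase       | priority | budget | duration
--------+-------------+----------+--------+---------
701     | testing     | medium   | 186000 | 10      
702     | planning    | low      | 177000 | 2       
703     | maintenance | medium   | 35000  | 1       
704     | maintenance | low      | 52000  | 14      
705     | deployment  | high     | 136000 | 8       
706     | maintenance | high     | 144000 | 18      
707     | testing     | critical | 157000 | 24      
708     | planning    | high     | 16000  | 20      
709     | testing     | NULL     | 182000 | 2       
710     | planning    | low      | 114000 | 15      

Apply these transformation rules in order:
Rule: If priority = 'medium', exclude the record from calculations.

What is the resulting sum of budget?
978000

Step 1: Identify records where priority = 'medium'
Step 2: The excluded records sum to 221000
Step 3: Original total budget = 1199000
Step 4: Remaining total = 1199000 - 221000 = 978000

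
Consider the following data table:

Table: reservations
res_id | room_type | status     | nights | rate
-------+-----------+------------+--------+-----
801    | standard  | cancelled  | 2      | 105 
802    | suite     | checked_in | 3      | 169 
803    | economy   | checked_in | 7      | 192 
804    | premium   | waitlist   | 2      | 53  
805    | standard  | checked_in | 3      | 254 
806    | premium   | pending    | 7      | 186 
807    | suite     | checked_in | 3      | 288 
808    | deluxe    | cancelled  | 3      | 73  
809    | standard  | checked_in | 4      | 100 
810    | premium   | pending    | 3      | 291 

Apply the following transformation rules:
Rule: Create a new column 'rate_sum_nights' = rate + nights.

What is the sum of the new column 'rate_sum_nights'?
1748

Step 1: For each record, compute rate + nights
Example calculations:
  105 + 2 = 107
  169 + 3 = 172
  192 + 7 = 199
  ...
Step 2: Sum all derived values
Step 3: Total = 1748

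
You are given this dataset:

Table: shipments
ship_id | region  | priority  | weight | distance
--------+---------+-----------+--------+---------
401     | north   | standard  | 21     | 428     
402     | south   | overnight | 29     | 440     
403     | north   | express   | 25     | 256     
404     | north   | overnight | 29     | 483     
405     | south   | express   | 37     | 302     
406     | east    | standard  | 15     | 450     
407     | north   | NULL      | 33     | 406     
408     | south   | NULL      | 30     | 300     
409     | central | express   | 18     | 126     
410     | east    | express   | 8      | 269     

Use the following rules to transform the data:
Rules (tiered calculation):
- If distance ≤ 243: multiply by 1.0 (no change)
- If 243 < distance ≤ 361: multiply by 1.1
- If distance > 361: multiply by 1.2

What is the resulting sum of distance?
4014.1

Step 1: Tier 1 (distance ≤ 243): 1 records, sum = 126 × 1.0 = 126.0
Step 2: Tier 2 (243 < distance ≤ 361): 4 records, sum = 1127 × 1.1 = 1239.7
Step 3: Tier 3 (distance > 361): 5 records, sum = 2207 × 1.2 = 2648.4
Step 4: Final sum = 126.0 + 1239.7 + 2648.4 = 4014.1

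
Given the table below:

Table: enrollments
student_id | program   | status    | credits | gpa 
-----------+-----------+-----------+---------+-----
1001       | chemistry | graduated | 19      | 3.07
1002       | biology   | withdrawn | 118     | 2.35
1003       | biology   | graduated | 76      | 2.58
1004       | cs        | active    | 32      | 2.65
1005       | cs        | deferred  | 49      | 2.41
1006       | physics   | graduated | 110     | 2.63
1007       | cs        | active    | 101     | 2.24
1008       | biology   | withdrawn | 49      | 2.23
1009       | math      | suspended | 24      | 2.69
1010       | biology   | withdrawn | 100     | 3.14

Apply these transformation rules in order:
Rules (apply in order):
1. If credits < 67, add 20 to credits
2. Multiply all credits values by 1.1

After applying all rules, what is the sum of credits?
855.8

Step 1: Apply Rule 1 - Add 20 to records with credits < 67
  - 5 records affected: 173 + (5 × 20) = 273
  - Unaffected records: 505
  - Sum after Rule 1: 778
Step 2: Apply Rule 2 - Multiply all by 1.1
  - 778 × 1.1 = 855.8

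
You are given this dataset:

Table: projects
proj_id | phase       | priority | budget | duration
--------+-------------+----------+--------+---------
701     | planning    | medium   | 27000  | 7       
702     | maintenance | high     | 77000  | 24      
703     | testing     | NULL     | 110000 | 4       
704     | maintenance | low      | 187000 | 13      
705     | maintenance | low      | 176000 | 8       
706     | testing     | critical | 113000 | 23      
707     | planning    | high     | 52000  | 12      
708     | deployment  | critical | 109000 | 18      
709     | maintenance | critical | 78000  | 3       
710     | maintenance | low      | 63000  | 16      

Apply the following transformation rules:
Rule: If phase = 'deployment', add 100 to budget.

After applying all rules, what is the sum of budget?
992100

Step 1: Count records where phase = 'deployment': 1
Step 2: Total bonus added: 1 × 100 = 100
Step 3: Original sum of budget: 992000
Step 4: Final sum = 992000 + 100 = 992100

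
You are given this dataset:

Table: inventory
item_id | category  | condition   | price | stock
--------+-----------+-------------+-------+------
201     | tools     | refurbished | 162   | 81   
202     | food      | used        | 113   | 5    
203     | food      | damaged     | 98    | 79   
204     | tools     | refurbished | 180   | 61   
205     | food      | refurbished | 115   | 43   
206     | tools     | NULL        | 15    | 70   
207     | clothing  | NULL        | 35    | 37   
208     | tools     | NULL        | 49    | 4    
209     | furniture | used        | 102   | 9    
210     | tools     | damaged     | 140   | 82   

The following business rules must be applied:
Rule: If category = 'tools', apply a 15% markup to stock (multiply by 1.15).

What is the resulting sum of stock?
515.7

Step 1: Records with category = 'tools' have total stock = 298
Step 2: Apply multiplier: 298 × 1.15 = 342.7
Step 3: Other records total: 173
Step 4: Final sum = 342.7 + 173 = 515.7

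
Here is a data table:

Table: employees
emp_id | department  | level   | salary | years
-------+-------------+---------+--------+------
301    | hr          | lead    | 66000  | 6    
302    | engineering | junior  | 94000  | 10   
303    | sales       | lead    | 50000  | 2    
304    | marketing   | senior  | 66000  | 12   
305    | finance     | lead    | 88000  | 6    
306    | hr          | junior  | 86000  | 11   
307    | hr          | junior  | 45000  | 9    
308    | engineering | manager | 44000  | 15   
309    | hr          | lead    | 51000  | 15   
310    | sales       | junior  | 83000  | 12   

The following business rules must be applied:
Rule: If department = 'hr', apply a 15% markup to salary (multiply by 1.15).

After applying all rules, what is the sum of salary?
710200.0

Step 1: Records with department = 'hr' have total salary = 248000
Step 2: Apply multiplier: 248000 × 1.15 = 285200.0
Step 3: Other records total: 425000
Step 4: Final sum = 285200.0 + 425000 = 710200.0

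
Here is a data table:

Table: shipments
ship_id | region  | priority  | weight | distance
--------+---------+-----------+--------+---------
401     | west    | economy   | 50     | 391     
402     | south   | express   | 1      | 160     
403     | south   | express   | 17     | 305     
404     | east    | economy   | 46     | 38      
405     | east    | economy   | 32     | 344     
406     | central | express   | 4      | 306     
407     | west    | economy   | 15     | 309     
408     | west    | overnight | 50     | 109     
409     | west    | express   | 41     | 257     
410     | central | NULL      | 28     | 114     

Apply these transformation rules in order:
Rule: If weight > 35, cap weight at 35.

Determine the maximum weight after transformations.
35

Step 1: Original maximum weight = 50
Step 2: Apply cap at 35
Step 3: 4 records had weight > 35 and were capped
Step 4: Maximum after transformation = 35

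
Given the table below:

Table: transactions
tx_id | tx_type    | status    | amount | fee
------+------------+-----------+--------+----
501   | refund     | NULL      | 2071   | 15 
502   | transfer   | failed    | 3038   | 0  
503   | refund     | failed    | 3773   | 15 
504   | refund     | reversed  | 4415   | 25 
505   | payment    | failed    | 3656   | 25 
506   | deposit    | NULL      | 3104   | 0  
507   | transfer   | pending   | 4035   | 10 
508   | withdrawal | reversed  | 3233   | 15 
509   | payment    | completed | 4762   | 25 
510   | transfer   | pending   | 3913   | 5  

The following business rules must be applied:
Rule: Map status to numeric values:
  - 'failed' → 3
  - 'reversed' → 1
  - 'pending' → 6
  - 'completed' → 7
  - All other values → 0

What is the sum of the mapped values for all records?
30

Step 1: Apply mapping to each record
Step 2: Count by status:
  'failed': 3 records × 3 = 9
  'reversed': 2 records × 1 = 2
  'pending': 2 records × 6 = 12
  'completed': 1 records × 7 = 7
Step 3: Sum all mapped values = 30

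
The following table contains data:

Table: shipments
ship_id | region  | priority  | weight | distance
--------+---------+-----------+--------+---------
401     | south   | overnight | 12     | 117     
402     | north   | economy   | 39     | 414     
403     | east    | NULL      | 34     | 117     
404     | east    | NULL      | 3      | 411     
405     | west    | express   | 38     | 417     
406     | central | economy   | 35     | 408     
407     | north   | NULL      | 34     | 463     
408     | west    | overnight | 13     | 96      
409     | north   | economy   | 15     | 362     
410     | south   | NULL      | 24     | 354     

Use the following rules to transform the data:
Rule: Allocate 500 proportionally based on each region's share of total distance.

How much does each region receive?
central: 64.58, east: 83.57, north: 196.11, south: 74.55, west: 81.2

Step 1: Calculate total distance = 3159
Step 2: Calculate each region's proportion:
  central: 408/3159 = 12.92% → 64.58
  east: 528/3159 = 16.71% → 83.57
  north: 1239/3159 = 39.22% → 196.11
  south: 471/3159 = 14.91% → 74.55
  west: 513/3159 = 16.24% → 81.2
Step 3: Verify: sum of allocations ≈ 500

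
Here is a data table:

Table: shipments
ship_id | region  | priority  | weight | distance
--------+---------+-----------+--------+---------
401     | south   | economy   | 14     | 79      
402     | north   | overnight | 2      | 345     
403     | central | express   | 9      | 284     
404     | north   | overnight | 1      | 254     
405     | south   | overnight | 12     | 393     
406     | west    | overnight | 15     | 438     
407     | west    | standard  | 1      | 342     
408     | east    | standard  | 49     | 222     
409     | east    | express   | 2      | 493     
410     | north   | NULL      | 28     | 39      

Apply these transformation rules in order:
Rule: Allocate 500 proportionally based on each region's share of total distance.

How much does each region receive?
central: 49.15, east: 123.75, north: 110.42, south: 81.69, west: 134.99

Step 1: Calculate total distance = 2889
Step 2: Calculate each region's proportion:
  central: 284/2889 = 9.83% → 49.15
  east: 715/2889 = 24.75% → 123.75
  north: 638/2889 = 22.08% → 110.42
  south: 472/2889 = 16.34% → 81.69
  west: 780/2889 = 27.00% → 134.99
Step 3: Verify: sum of allocations ≈ 500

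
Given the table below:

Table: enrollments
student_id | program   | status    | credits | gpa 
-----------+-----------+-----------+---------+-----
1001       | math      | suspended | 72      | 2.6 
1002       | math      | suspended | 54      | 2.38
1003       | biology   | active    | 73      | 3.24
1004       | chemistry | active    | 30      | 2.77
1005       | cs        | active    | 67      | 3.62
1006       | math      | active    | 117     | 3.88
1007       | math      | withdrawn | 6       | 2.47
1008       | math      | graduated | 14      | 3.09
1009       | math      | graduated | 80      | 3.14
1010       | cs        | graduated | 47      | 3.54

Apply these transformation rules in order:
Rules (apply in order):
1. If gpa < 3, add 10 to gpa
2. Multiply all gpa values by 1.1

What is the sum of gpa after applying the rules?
77.8

Step 1: Apply Rule 1 - Add 10 to records with gpa < 3
  - 4 records affected: 10.22 + (4 × 10) = 50.22
  - Unaffected records: 20.51
  - Sum after Rule 1: 70.73
Step 2: Apply Rule 2 - Multiply all by 1.1
  - 70.73 × 1.1 = 77.8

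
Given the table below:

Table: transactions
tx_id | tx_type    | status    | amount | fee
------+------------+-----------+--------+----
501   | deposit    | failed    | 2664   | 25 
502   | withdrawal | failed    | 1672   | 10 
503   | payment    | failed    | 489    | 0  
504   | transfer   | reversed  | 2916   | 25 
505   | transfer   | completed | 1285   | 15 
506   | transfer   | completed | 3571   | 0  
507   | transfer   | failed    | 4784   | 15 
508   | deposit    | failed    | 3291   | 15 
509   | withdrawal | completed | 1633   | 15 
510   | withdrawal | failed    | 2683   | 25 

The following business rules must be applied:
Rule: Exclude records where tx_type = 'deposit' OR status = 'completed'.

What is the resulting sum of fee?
75

Step 1: Find records where tx_type = 'deposit' OR status = 'completed'
Step 2: 5 records match, summing to 70
Step 3: Original sum: 145
Step 4: Remaining sum = 145 - 70 = 75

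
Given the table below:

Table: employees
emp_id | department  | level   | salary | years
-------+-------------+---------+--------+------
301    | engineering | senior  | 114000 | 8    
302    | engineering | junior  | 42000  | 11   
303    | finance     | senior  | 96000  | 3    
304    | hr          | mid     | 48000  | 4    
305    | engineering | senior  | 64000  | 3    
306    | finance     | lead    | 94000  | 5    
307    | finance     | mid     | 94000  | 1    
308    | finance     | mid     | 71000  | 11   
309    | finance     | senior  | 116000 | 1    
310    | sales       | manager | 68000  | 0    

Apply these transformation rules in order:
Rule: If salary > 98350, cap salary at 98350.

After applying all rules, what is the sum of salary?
773700

Step 1: 2 records have salary > 98350
Step 2: These records originally summed to 230000
Step 3: After capping: 2 × 98350 = 196700
Step 4: Unaffected records sum: 577000
Step 5: Final sum = 196700 + 577000 = 773700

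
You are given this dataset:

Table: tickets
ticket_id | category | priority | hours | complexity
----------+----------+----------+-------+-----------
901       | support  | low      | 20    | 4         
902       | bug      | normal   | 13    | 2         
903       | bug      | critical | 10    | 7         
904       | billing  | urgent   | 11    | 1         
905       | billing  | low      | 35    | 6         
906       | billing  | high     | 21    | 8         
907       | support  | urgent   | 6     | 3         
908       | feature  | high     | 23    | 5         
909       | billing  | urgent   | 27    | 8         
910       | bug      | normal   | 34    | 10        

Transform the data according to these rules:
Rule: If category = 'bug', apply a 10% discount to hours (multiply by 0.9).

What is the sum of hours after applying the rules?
194.3

Step 1: Records with category = 'bug' have total hours = 57
Step 2: Apply multiplier: 57 × 0.9 = 51.3
Step 3: Other records total: 143
Step 4: Final sum = 51.3 + 143 = 194.3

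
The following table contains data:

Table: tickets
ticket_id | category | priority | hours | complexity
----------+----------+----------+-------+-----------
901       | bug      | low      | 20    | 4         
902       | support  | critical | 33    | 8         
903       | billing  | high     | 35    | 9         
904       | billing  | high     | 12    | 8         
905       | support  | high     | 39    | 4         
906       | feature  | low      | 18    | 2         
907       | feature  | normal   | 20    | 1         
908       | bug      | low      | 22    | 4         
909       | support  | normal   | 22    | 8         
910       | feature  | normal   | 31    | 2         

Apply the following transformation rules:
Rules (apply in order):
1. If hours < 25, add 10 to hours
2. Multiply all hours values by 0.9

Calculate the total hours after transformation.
280.8

Step 1: Apply Rule 1 - Add 10 to records with hours < 25
  - 6 records affected: 114 + (6 × 10) = 174
  - Unaffected records: 138
  - Sum after Rule 1: 312
Step 2: Apply Rule 2 - Multiply all by 0.9
  - 312 × 0.9 = 280.8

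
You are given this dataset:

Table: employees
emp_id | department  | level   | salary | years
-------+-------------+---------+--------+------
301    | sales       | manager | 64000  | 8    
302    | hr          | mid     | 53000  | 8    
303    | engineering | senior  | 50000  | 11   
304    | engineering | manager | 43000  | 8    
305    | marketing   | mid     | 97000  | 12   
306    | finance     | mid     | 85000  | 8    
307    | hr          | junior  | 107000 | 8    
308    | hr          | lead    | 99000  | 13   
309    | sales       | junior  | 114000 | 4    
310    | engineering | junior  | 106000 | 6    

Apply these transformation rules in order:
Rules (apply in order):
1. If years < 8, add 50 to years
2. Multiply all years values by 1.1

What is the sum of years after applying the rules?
204.6

Step 1: Apply Rule 1 - Add 50 to records with years < 8
  - 2 records affected: 10 + (2 × 50) = 110
  - Unaffected records: 76
  - Sum after Rule 1: 186
Step 2: Apply Rule 2 - Multiply all by 1.1
  - 186 × 1.1 = 204.6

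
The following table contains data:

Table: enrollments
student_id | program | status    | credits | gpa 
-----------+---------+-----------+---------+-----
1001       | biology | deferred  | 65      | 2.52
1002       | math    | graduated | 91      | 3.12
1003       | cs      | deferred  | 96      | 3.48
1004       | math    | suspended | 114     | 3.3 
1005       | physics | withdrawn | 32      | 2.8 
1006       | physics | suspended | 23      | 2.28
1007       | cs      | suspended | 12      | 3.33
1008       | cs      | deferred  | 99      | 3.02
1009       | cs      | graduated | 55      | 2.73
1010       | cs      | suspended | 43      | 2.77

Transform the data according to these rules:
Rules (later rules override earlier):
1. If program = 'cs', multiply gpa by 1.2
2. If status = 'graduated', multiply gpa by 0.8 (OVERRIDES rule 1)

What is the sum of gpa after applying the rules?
30.7

Step 1: Rule 2 takes priority for records with status = 'graduated'
  - 2 records: 5.85 × 0.8 = 4.68
Step 2: Rule 1 applies to remaining records with program = 'cs'
  - 4 records: 12.6 × 1.2 = 15.12
Step 3: Other records unchanged: 10.9
Step 4: Final sum = 4.68 + 15.12 + 10.9 = 30.7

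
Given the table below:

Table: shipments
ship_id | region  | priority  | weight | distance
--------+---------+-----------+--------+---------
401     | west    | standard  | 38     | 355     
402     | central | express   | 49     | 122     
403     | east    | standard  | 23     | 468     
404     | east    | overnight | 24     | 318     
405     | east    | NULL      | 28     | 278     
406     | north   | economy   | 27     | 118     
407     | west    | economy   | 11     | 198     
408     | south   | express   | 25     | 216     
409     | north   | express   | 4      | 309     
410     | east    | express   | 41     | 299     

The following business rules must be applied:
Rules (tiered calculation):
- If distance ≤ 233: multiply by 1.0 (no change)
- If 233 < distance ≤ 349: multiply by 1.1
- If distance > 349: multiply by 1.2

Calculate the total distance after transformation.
2966.0

Step 1: Tier 1 (distance ≤ 233): 4 records, sum = 654 × 1.0 = 654.0
Step 2: Tier 2 (233 < distance ≤ 349): 4 records, sum = 1204 × 1.1 = 1324.4
Step 3: Tier 3 (distance > 349): 2 records, sum = 823 × 1.2 = 987.6
Step 4: Final sum = 654.0 + 1324.4 + 987.6 = 2966.0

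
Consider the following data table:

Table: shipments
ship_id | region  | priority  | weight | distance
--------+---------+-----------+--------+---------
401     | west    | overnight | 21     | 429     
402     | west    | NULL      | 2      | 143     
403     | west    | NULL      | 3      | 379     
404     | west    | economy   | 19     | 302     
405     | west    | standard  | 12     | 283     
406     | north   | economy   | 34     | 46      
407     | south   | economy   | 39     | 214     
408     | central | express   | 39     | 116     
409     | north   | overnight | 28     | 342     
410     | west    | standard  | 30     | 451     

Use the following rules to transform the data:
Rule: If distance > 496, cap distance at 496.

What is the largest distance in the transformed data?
451

Step 1: Original maximum distance = 451
Step 2: Check cap of 496 against maximum
Step 3: No records exceed the cap (max 451 <= cap 496), so no capping applies
Step 4: Maximum after transformation = 451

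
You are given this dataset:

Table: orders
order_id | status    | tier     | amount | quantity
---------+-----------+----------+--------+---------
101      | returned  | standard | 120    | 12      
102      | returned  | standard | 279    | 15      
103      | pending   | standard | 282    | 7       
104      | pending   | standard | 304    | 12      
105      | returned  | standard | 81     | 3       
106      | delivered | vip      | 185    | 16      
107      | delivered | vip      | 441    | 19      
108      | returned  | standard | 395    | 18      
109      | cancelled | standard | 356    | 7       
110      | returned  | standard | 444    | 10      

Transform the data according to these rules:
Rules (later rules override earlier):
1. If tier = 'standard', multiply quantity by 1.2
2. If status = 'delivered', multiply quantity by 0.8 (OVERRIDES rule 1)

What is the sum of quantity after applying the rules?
128.8

Step 1: Rule 2 takes priority for records with status = 'delivered'
  - 2 records: 35 × 0.8 = 28.0
Step 2: Rule 1 applies to remaining records with tier = 'standard'
  - 8 records: 84 × 1.2 = 100.8
Step 3: Other records unchanged: 0
Step 4: Final sum = 28.0 + 100.8 + 0 = 128.8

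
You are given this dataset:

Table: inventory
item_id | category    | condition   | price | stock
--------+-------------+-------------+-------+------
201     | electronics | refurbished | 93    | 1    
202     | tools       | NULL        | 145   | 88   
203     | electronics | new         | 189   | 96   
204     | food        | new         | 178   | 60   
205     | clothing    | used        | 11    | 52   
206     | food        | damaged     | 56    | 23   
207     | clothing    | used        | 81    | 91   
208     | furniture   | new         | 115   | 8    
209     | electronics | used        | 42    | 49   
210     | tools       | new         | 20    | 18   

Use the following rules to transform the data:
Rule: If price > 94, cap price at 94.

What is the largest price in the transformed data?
94

Step 1: Original maximum price = 189
Step 2: Apply cap at 94
Step 3: 4 records had price > 94 and were capped
Step 4: Maximum after transformation = 94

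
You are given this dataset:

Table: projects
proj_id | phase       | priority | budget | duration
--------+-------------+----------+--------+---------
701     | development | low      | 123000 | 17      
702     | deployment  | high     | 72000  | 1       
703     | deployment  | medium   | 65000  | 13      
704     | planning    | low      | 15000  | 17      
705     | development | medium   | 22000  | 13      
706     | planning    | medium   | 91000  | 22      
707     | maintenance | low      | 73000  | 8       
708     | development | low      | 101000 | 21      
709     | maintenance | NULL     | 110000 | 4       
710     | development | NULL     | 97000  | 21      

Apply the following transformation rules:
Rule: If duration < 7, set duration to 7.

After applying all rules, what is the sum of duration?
146

Step 1: 2 records have duration < 7
Step 2: These records originally summed to 5
Step 3: After setting to minimum: 2 × 7 = 14
Step 4: Unaffected records sum: 132
Step 5: Final sum = 14 + 132 = 146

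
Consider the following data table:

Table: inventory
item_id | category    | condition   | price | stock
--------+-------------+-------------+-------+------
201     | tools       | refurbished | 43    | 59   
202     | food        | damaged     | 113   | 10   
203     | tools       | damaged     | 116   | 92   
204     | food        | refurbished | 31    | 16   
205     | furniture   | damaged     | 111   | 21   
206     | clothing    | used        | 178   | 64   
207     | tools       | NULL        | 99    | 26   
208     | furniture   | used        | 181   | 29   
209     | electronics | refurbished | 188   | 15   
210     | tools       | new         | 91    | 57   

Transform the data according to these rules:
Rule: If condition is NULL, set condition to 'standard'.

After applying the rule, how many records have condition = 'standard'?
1

Step 1: Count records where condition IS NULL
Step 2: Found 1 records with NULL condition
Step 3: These records will have condition set to 'standard'
Step 4: Records already having condition = 'standard': 0
Step 5: Answer: 1 + 0 = 1 records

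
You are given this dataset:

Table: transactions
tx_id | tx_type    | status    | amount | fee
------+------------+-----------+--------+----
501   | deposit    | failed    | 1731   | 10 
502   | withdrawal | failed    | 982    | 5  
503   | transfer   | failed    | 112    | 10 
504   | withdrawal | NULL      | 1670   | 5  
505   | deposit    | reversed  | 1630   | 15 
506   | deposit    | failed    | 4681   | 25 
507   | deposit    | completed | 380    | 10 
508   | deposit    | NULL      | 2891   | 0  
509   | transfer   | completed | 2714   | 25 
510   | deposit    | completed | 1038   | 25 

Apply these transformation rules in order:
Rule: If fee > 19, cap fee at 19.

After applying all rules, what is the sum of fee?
112

Step 1: 3 records have fee > 19
Step 2: These records originally summed to 75
Step 3: After capping: 3 × 19 = 57
Step 4: Unaffected records sum: 55
Step 5: Final sum = 57 + 55 = 112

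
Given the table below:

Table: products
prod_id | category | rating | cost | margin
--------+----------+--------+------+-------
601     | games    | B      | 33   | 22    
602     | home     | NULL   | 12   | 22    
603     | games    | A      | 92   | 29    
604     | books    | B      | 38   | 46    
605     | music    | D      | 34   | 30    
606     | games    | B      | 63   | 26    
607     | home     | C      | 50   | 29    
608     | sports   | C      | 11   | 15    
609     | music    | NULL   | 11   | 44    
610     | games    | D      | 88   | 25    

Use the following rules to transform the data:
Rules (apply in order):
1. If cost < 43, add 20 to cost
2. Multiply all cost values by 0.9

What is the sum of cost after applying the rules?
496.8

Step 1: Apply Rule 1 - Add 20 to records with cost < 43
  - 6 records affected: 139 + (6 × 20) = 259
  - Unaffected records: 293
  - Sum after Rule 1: 552
Step 2: Apply Rule 2 - Multiply all by 0.9
  - 552 × 0.9 = 496.8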